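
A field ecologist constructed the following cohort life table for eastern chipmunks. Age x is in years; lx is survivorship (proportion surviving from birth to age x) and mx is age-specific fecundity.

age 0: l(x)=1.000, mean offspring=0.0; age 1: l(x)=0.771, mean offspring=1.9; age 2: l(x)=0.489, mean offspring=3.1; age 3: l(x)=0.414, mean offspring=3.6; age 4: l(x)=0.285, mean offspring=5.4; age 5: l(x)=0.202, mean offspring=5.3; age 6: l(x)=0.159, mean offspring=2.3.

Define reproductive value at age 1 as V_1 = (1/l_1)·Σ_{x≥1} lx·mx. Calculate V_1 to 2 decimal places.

lx·mx for x ≥ 1: 1.4649, 1.5159, 1.4904, 1.539, 1.0706, 0.3657 → sum = 7.4465
V_1 = 7.4465 / l_1 = 7.4465 / 0.771 = 9.658236… → 9.66

9.66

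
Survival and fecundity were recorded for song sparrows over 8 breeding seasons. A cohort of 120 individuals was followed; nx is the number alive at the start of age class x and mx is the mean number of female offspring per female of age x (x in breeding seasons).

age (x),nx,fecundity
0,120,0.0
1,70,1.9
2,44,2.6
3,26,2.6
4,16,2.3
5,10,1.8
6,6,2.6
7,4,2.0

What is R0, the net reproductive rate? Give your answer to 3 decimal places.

lx = nx/n0 = nx/120: 1, 0.58333…, 0.36667…, 0.21667…, 0.13333…, 0.08333…, 0.05, 0.03333…
lx·mx by age: 0, 1.108333…, 0.953333…, 0.563333…, 0.306667…, 0.15…, 0.13, 0.066667…
R0 = Σ lx·mx = 3.278333… → 3.278

3.278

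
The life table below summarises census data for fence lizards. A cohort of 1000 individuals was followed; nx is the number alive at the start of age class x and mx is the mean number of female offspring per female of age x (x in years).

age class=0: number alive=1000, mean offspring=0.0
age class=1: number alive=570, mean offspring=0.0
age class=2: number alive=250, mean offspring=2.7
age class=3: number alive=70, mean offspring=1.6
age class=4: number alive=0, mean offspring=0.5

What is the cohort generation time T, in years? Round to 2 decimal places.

2.14

lx = nx/n0 = nx/1000: 1, 0.57, 0.25, 0.07, 0
lx·mx: 0, 0, 0.675, 0.112, 0 → R0 = 0.787
x·lx·mx: 0, 0, 1.35, 0.336, 0 → Σ = 1.686
T = 1.686 / 0.787 = 2.142313… → 2.14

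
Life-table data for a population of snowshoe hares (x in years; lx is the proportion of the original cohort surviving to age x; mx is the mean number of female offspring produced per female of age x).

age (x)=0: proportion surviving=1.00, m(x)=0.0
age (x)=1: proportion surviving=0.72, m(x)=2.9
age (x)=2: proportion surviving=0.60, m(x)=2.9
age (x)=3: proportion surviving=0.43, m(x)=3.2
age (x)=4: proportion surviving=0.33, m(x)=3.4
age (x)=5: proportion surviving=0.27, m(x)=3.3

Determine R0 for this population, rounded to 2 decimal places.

lx·mx by age: 0, 2.088, 1.74, 1.376, 1.122, 0.891
R0 = Σ lx·mx = 7.217 → 7.22

7.22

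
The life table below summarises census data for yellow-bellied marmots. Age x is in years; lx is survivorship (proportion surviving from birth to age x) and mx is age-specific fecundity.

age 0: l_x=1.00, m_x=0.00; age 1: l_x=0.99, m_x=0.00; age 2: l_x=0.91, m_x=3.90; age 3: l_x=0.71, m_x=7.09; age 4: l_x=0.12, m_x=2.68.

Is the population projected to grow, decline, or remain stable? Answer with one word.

growing

R0 = Σ lx·mx = 0 + 0 + 3.549 + 5.0339 + 0.3216 = 8.9045
R0 > 1, so the population is growing.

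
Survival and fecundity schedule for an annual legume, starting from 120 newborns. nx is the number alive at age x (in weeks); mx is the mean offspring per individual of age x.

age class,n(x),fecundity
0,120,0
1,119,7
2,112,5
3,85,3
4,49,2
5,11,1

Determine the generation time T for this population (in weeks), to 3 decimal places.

1.801

lx = nx/n0 = nx/120: 1, 0.99167…, 0.93333…, 0.70833…, 0.40833…, 0.09167…
lx·mx: 0, 6.941667…, 4.666667…, 2.125…, 0.816667…, 0.091667… → R0 = 14.641667…
x·lx·mx: 0, 6.941667…, 9.333333…, 6.375…, 3.266667…, 0.458333… → Σ = 26.375…
T = 26.375… / 14.641667… = 1.801366… → 1.801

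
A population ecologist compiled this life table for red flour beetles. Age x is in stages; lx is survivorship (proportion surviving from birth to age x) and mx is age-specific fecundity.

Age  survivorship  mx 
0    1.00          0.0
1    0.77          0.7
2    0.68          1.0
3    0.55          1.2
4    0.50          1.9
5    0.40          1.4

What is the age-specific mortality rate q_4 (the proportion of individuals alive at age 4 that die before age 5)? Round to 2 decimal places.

0.20

q_4 = (l_4 − l_5) / l_4 = (0.5 − 0.4) / 0.5
     = 0.1 / 0.5 = 0.2 → 0.20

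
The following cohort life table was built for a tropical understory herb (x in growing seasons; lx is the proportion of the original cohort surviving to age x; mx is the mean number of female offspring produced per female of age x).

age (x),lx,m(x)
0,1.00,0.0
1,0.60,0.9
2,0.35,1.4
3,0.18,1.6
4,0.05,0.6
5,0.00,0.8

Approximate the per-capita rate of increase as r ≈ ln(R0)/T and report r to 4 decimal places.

R0 = Σ lx·mx = 0 + 0.54 + 0.49 + 0.288 + 0.03 + 0 = 1.348
Σ x·lx·mx = 2.504; T = 2.504/1.348 = 1.85757…
r ≈ ln(R0)/T = ln(1.348)/1.85757… = 0.16076… → 0.1608

0.1608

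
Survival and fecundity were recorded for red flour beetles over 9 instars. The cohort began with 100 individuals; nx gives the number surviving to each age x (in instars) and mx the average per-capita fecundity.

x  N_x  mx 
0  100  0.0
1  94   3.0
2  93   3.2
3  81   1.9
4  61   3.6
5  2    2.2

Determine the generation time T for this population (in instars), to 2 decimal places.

lx = nx/n0 = nx/100: 1, 0.94, 0.93, 0.81, 0.61, 0.02
lx·mx: 0, 2.82, 2.976, 1.539, 2.196, 0.044 → R0 = 9.575
x·lx·mx: 0, 2.82, 5.952, 4.617, 8.784, 0.22 → Σ = 22.393
T = 22.393 / 9.575 = 2.338695… → 2.34

2.34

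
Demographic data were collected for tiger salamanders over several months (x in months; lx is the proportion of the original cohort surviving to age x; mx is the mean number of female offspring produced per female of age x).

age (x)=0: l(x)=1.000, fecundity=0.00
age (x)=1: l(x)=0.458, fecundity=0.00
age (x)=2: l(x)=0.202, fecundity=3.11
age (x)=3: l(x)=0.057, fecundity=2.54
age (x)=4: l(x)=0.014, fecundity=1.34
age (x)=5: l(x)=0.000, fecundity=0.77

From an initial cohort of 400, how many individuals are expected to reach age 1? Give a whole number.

183

Expected survivors = N0 · l_1 = 400 × 0.458 = 183.2 → 183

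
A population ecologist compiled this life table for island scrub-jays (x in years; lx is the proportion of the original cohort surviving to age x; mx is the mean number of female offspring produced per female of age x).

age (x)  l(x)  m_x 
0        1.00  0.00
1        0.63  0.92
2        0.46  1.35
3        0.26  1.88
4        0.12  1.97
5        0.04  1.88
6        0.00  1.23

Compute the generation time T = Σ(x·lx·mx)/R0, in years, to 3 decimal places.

lx·mx: 0, 0.5796, 0.621, 0.4888, 0.2364, 0.0752, 0 → R0 = 2.001
x·lx·mx: 0, 0.5796, 1.242, 1.4664, 0.9456, 0.376, 0 → Σ = 4.6096
T = 4.6096 / 2.001 = 2.303648… → 2.304

2.304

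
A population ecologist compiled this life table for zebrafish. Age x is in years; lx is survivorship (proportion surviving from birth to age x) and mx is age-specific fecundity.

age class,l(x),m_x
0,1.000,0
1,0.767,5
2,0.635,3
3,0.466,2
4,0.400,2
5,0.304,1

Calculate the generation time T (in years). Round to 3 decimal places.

lx·mx: 0, 3.835, 1.905, 0.932, 0.8, 0.304 → R0 = 7.776
x·lx·mx: 0, 3.835, 3.81, 2.796, 3.2, 1.52 → Σ = 15.161
T = 15.161 / 7.776 = 1.949717… → 1.950

1.950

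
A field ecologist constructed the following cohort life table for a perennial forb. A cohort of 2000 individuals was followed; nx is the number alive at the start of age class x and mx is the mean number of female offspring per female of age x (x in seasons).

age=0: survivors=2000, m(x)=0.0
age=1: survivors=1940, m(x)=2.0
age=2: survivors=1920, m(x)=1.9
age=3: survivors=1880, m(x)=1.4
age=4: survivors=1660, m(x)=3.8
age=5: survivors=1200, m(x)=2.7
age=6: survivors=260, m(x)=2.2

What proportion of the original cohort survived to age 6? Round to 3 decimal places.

l_6 = n_6/n_0 = 260/2000 = 0.13 → 0.130

0.130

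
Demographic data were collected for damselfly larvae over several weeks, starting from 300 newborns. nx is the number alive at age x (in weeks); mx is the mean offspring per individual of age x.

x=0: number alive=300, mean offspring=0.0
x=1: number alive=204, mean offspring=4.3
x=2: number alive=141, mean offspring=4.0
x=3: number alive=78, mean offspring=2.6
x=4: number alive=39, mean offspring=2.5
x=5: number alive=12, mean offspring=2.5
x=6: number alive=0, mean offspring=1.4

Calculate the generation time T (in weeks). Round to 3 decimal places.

1.780

lx = nx/n0 = nx/300: 1, 0.68, 0.47, 0.26, 0.13, 0.04, 0
lx·mx: 0, 2.924, 1.88, 0.676, 0.325, 0.1, 0 → R0 = 5.905
x·lx·mx: 0, 2.924, 3.76, 2.028, 1.3, 0.5, 0 → Σ = 10.512
T = 10.512 / 5.905 = 1.780186… → 1.780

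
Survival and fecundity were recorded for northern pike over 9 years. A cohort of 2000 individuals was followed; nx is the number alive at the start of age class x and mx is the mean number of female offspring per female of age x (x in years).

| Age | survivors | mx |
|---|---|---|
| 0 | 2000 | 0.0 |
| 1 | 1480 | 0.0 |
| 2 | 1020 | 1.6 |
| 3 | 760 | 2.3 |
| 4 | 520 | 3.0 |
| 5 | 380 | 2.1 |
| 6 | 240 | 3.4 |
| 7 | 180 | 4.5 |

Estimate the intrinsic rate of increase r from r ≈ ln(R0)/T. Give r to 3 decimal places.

lx = nx/n0 = nx/2000: 1, 0.74, 0.51, 0.38, 0.26, 0.19, 0.12, 0.09
R0 = Σ lx·mx = 0 + 0 + 0.816 + 0.874 + 0.78 + 0.399 + 0.408 + 0.405 = 3.682
Σ x·lx·mx = 14.652; T = 14.652/3.682 = 3.97936…
r ≈ ln(R0)/T = ln(3.682)/3.97936… = 0.32755… → 0.328

0.328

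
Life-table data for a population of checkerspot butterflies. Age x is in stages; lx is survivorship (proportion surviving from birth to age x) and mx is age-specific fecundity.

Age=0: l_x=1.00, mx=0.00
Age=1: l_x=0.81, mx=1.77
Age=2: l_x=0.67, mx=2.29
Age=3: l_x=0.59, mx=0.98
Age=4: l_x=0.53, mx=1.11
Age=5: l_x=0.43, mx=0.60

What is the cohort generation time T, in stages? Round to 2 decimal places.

lx·mx: 0, 1.4337, 1.5343, 0.5782, 0.5883, 0.258 → R0 = 4.3925
x·lx·mx: 0, 1.4337, 3.0686, 1.7346, 2.3532, 1.29 → Σ = 9.8801
T = 9.8801 / 4.3925 = 2.249311… → 2.25

2.25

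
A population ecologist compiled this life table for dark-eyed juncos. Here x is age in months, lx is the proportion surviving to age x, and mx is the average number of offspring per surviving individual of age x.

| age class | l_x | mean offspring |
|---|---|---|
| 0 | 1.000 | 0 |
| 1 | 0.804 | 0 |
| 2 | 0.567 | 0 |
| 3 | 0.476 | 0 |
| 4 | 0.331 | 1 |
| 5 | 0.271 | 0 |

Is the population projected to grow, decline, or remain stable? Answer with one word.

R0 = Σ lx·mx = 0 + 0 + 0 + 0 + 0.331 + 0 = 0.331
R0 < 1, so the population is declining.

declining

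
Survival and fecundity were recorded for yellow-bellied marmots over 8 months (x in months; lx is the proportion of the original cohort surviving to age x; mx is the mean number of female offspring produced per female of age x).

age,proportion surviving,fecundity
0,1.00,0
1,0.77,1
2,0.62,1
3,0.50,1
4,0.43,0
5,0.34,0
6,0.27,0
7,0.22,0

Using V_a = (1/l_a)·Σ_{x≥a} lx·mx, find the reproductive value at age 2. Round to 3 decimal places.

1.806

lx·mx for x ≥ 2: 0.62, 0.5, 0, 0, 0, 0 → sum = 1.12
V_2 = 1.12 / l_2 = 1.12 / 0.62 = 1.806452… → 1.806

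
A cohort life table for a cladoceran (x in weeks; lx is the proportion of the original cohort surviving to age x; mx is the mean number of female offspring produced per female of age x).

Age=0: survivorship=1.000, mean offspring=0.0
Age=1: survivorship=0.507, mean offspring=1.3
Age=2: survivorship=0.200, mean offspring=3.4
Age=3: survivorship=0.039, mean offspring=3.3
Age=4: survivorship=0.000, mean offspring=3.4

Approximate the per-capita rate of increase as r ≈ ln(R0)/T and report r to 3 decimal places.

0.234

R0 = Σ lx·mx = 0 + 0.6591 + 0.68 + 0.1287 + 0 = 1.4678
Σ x·lx·mx = 2.4052; T = 2.4052/1.4678 = 1.63864…
r ≈ ln(R0)/T = ln(1.4678)/1.63864… = 0.2342… → 0.234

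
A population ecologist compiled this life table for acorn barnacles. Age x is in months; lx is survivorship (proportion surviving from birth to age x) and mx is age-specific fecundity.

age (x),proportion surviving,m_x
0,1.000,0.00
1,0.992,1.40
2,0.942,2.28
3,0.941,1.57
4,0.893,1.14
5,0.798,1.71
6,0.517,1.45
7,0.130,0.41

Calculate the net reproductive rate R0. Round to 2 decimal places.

lx·mx by age: 0, 1.3888, 2.14776, 1.47737, 1.01802, 1.36458, 0.74965, 0.0533
R0 = Σ lx·mx = 8.19948 → 8.20

8.20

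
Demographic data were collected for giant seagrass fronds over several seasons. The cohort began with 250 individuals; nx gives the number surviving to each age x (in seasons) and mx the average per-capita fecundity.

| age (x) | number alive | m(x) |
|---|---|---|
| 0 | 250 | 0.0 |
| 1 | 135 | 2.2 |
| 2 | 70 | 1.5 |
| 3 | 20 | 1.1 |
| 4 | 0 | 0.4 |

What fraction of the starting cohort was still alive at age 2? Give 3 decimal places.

l_2 = n_2/n_0 = 70/250 = 0.28 → 0.280

0.280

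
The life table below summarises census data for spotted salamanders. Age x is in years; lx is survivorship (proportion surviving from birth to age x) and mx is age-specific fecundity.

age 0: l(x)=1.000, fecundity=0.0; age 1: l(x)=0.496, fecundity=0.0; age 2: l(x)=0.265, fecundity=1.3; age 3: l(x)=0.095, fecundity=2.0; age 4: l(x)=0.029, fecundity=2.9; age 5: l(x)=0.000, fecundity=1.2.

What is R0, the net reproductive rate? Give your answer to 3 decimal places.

0.619

lx·mx by age: 0, 0, 0.3445, 0.19, 0.0841, 0
R0 = Σ lx·mx = 0.6186 → 0.619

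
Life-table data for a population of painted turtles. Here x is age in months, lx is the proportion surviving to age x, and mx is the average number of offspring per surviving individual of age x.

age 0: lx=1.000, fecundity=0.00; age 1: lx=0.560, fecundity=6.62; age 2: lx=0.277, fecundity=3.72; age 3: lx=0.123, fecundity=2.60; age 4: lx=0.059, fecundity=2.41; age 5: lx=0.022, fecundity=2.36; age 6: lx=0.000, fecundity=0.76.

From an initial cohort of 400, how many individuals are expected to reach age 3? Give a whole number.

49

Expected survivors = N0 · l_3 = 400 × 0.123 = 49.2 → 49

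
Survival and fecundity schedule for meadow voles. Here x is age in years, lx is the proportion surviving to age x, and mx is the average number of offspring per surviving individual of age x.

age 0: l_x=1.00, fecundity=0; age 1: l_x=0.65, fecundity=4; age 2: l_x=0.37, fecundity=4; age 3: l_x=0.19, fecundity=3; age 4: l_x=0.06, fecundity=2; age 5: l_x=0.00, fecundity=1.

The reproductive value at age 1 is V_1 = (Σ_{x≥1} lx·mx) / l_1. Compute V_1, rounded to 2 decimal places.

lx·mx for x ≥ 1: 2.6, 1.48, 0.57, 0.12, 0 → sum = 4.77
V_1 = 4.77 / l_1 = 4.77 / 0.65 = 7.338462… → 7.34

7.34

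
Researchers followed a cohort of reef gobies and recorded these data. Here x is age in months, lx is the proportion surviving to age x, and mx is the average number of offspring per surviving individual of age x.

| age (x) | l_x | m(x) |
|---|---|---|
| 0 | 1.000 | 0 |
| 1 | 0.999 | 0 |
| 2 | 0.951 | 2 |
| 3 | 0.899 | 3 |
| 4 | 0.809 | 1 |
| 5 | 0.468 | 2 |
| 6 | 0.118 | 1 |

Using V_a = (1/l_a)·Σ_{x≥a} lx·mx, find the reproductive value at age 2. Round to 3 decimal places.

6.795

lx·mx for x ≥ 2: 1.902, 2.697, 0.809, 0.936, 0.118 → sum = 6.462
V_2 = 6.462 / l_2 = 6.462 / 0.951 = 6.794953… → 6.795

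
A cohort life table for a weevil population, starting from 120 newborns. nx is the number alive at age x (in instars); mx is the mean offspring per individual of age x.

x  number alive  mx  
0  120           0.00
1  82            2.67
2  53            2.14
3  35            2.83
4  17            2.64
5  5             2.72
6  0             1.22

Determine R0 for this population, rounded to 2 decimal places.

4.08

lx = nx/n0 = nx/120: 1, 0.68333…, 0.44167…, 0.29167…, 0.14167…, 0.04167…, 0
lx·mx by age: 0, 1.8245…, 0.945167…, 0.825417…, 0.374…, 0.113333…, 0
R0 = Σ lx·mx = 4.082417… → 4.08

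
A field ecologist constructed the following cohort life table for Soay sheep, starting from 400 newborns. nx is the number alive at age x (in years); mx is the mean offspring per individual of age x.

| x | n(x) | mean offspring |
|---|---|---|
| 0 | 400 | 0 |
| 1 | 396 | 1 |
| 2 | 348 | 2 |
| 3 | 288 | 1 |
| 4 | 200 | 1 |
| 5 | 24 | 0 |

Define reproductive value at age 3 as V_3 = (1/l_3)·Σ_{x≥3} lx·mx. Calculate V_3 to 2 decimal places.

1.69

lx = nx/n0 = nx/400: 1, 0.99, 0.87, 0.72, 0.5, 0.06
lx·mx for x ≥ 3: 0.72, 0.5, 0 → sum = 1.22
V_3 = 1.22 / l_3 = 1.22 / 0.72 = 1.694444… → 1.69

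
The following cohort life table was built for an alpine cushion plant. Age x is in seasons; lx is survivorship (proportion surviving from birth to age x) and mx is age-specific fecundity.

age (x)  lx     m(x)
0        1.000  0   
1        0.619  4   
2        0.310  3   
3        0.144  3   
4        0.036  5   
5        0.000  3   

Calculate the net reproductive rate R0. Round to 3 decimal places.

lx·mx by age: 0, 2.476, 0.93, 0.432, 0.18, 0
R0 = Σ lx·mx = 4.018 → 4.018

4.018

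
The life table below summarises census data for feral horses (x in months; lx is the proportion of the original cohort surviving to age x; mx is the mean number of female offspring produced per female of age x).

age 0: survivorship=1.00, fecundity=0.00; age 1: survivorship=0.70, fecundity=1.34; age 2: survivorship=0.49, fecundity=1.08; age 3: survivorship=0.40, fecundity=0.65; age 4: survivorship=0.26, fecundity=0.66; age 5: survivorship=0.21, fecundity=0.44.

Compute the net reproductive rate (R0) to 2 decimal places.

lx·mx by age: 0, 0.938, 0.5292, 0.26, 0.1716, 0.0924
R0 = Σ lx·mx = 1.9912 → 1.99

1.99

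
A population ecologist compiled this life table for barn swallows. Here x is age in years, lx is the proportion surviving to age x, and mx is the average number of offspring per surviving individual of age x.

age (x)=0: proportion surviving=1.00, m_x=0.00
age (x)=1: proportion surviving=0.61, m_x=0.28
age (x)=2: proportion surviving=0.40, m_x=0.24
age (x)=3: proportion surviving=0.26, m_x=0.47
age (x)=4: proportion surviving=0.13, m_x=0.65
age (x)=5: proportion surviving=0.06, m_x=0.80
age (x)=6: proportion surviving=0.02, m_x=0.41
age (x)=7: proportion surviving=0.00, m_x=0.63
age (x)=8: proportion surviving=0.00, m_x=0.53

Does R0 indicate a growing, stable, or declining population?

R0 = Σ lx·mx = 0 + 0.1708 + 0.096 + 0.1222 + 0.0845 + 0.048 + 0.0082 + 0 + 0 = 0.5297
R0 < 1, so the population is declining.

declining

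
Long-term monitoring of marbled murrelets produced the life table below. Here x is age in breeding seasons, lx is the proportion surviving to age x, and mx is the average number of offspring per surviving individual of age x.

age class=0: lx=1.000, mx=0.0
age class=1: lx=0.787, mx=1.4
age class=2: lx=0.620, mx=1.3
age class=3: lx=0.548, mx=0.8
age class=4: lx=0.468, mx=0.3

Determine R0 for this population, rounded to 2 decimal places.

2.49

lx·mx by age: 0, 1.1018, 0.806, 0.4384, 0.1404
R0 = Σ lx·mx = 2.4866 → 2.49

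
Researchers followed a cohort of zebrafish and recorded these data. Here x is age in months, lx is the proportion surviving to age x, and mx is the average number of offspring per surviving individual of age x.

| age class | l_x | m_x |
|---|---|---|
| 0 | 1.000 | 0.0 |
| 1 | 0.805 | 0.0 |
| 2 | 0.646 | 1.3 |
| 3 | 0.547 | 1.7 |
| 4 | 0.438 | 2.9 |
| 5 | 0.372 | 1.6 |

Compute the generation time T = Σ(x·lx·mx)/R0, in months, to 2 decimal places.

3.45

lx·mx: 0, 0, 0.8398, 0.9299, 1.2702, 0.5952 → R0 = 3.6351
x·lx·mx: 0, 0, 1.6796, 2.7897, 5.0808, 2.976 → Σ = 12.5261
T = 12.5261 / 3.6351 = 3.445875… → 3.45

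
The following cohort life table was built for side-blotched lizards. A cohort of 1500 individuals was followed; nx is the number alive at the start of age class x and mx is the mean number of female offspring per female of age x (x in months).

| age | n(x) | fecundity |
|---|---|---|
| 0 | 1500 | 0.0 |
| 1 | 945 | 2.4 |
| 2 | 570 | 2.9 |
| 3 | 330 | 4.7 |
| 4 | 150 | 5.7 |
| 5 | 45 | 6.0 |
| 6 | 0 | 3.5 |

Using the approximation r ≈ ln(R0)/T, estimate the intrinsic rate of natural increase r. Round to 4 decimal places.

0.6515

lx = nx/n0 = nx/1500: 1, 0.63, 0.38, 0.22, 0.1, 0.03, 0
R0 = Σ lx·mx = 0 + 1.512 + 1.102 + 1.034 + 0.57 + 0.18 + 0 = 4.398
Σ x·lx·mx = 9.998; T = 9.998/4.398 = 2.27331…
r ≈ ln(R0)/T = ln(4.398)/2.27331… = 0.65154… → 0.6515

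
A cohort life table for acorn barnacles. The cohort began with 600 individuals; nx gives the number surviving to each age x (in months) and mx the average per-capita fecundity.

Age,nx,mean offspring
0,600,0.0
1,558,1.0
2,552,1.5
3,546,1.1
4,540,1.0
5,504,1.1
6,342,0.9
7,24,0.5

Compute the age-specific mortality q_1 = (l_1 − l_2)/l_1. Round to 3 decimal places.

lx = nx/n0 = nx/600: 1, 0.93, 0.92, 0.91, 0.9, 0.84, 0.57, 0.04
q_1 = (l_1 − l_2) / l_1 = (0.93 − 0.92) / 0.93
     = 0.01 / 0.93 = 0.010753… → 0.011

0.011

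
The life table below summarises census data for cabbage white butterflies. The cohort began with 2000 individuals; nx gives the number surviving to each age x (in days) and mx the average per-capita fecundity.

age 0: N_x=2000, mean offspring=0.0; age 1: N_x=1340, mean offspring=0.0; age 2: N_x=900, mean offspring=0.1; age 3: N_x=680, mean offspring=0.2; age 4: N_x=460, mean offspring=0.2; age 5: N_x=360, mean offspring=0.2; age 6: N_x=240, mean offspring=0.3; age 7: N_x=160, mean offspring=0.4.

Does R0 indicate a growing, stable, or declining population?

lx = nx/n0 = nx/2000: 1, 0.67, 0.45, 0.34, 0.23, 0.18, 0.12, 0.08
R0 = Σ lx·mx = 0 + 0 + 0.045 + 0.068 + 0.046 + 0.036 + 0.036 + 0.032 = 0.263
R0 < 1, so the population is declining.

declining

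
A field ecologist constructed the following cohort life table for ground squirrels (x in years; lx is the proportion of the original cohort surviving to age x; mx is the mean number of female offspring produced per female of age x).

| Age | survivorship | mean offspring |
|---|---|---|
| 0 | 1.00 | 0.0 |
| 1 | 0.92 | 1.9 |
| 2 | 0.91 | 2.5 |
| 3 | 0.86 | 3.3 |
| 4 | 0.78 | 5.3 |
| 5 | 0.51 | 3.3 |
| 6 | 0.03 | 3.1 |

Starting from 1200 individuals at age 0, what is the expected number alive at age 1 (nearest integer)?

1104

Expected survivors = N0 · l_1 = 1200 × 0.92 = 1104 → 1104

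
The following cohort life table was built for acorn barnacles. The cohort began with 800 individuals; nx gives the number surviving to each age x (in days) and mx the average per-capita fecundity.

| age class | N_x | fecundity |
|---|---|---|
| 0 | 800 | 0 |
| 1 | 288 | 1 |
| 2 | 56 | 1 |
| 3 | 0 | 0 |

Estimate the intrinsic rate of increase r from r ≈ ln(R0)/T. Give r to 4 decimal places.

-0.7258

lx = nx/n0 = nx/800: 1, 0.36, 0.07, 0
R0 = Σ lx·mx = 0 + 0.36 + 0.07 + 0 = 0.43
Σ x·lx·mx = 0.5; T = 0.5/0.43 = 1.16279…
r ≈ ln(R0)/T = ln(0.43)/1.16279… = -0.725814… → -0.7258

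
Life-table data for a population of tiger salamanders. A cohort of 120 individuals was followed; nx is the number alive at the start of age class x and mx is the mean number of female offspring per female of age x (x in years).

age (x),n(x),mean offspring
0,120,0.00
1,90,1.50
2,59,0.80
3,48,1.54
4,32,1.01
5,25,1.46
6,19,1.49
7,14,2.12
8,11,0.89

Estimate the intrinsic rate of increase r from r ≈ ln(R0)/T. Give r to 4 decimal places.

lx = nx/n0 = nx/120: 1, 0.75, 0.49167…, 0.4, 0.26667…, 0.20833…, 0.15833…, 0.11667…, 0.09167…
R0 = Σ lx·mx = 0 + 1.125 + 0.39333… + 0.616 + 0.26933… + 0.30417… + 0.23592… + 0.24733… + 0.08158… = 3.272667…
Σ x·lx·mx = 10.157333…; T = 10.157333…/3.272667… = 3.10369…
r ≈ ln(R0)/T = ln(3.272667…)/3.10369… = 0.381999… → 0.3820

0.3820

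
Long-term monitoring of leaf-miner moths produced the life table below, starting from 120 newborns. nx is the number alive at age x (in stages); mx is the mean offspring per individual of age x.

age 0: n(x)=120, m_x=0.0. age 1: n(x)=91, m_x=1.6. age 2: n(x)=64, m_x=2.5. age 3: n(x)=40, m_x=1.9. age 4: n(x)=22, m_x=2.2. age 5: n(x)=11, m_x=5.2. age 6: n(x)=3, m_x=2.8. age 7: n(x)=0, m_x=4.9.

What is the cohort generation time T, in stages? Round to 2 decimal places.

lx = nx/n0 = nx/120: 1, 0.75833…, 0.53333…, 0.33333…, 0.18333…, 0.09167…, 0.025, 0
lx·mx: 0, 1.213333…, 1.333333…, 0.633333…, 0.403333…, 0.476667…, 0.07, 0 → R0 = 4.13…
x·lx·mx: 0, 1.213333…, 2.666667…, 1.9…, 1.613333…, 2.383333…, 0.42, 0 → Σ = 10.196667…
T = 10.196667… / 4.13… = 2.468927… → 2.47

2.47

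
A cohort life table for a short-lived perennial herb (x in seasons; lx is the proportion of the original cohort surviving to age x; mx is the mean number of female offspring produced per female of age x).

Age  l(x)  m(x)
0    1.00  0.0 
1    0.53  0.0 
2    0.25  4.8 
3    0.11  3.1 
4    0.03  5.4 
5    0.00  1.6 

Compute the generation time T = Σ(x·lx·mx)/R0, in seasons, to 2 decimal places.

lx·mx: 0, 0, 1.2, 0.341, 0.162, 0 → R0 = 1.703
x·lx·mx: 0, 0, 2.4, 1.023, 0.648, 0 → Σ = 4.071
T = 4.071 / 1.703 = 2.390487… → 2.39

2.39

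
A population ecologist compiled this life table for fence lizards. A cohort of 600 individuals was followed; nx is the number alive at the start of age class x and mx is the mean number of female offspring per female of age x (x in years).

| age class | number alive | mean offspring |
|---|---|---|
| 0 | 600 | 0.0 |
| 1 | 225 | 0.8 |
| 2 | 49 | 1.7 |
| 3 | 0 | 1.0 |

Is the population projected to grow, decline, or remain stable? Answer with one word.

lx = nx/n0 = nx/600: 1, 0.375, 0.08167…, 0
R0 = Σ lx·mx = 0 + 0.3 + 0.138833… + 0 = 0.438833…
R0 < 1, so the population is declining.

declining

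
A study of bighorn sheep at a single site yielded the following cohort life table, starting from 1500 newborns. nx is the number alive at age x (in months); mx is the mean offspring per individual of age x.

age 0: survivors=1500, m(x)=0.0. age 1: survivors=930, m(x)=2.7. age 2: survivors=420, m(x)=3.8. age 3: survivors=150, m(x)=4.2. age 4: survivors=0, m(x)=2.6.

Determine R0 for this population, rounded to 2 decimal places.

3.16

lx = nx/n0 = nx/1500: 1, 0.62, 0.28, 0.1, 0
lx·mx by age: 0, 1.674, 1.064, 0.42, 0
R0 = Σ lx·mx = 3.158 → 3.16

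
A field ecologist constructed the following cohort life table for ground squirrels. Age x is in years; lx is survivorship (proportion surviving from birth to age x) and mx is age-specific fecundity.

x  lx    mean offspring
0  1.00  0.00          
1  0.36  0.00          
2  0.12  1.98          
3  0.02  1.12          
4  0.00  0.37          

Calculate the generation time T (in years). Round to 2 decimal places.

2.09

lx·mx: 0, 0, 0.2376, 0.0224, 0 → R0 = 0.26
x·lx·mx: 0, 0, 0.4752, 0.0672, 0 → Σ = 0.5424
T = 0.5424 / 0.26 = 2.086154… → 2.09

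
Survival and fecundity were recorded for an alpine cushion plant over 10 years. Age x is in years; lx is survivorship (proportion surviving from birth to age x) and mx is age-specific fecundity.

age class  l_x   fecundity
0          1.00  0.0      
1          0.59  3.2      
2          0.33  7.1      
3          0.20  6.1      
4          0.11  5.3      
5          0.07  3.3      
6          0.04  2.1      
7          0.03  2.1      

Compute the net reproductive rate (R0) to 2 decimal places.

6.41

lx·mx by age: 0, 1.888, 2.343, 1.22, 0.583, 0.231, 0.084, 0.063
R0 = Σ lx·mx = 6.412 → 6.41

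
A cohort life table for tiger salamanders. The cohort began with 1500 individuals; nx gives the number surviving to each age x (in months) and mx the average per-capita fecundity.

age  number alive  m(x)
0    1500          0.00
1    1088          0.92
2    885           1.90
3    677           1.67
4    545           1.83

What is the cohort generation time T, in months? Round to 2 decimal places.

lx = nx/n0 = nx/1500: 1, 0.72533…, 0.59, 0.45133…, 0.36333…
lx·mx: 0, 0.667307…, 1.121, 0.753727…, 0.6649… → R0 = 3.206933…
x·lx·mx: 0, 0.667307…, 2.242, 2.26118…, 2.6596… → Σ = 7.830087…
T = 7.830087… / 3.206933… = 2.441612… → 2.44

2.44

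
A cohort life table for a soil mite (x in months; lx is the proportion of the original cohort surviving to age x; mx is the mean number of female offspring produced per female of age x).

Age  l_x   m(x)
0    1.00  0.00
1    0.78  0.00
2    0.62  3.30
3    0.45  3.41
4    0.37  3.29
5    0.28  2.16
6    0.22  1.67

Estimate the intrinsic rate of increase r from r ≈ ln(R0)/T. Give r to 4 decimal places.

R0 = Σ lx·mx = 0 + 0 + 2.046 + 1.5345 + 1.2173 + 0.6048 + 0.3674 = 5.77
Σ x·lx·mx = 18.7931; T = 18.7931/5.77 = 3.25704…
r ≈ ln(R0)/T = ln(5.77)/3.25704… = 0.538119… → 0.5381

0.5381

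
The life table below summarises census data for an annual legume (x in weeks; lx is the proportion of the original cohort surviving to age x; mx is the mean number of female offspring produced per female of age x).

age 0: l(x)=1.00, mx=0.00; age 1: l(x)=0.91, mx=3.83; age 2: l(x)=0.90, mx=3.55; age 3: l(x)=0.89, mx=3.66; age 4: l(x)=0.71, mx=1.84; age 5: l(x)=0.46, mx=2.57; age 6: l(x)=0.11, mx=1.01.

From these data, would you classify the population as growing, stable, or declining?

R0 = Σ lx·mx = 0 + 3.4853 + 3.195 + 3.2574 + 1.3064 + 1.1822 + 0.1111 = 12.5374
R0 > 1, so the population is growing.

growing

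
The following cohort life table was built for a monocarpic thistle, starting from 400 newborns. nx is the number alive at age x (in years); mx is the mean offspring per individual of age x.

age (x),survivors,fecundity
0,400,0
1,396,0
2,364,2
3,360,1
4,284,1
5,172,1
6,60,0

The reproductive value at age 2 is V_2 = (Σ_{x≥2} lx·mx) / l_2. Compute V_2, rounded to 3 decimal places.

4.242

lx = nx/n0 = nx/400: 1, 0.99, 0.91, 0.9, 0.71, 0.43, 0.15
lx·mx for x ≥ 2: 1.82, 0.9, 0.71, 0.43, 0 → sum = 3.86
V_2 = 3.86 / l_2 = 3.86 / 0.91 = 4.241758… → 4.242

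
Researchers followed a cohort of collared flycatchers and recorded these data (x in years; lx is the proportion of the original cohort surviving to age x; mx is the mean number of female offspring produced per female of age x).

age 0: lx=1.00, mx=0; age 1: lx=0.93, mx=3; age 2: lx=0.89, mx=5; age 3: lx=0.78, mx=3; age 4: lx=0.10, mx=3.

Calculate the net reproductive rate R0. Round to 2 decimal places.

lx·mx by age: 0, 2.79, 4.45, 2.34, 0.3
R0 = Σ lx·mx = 9.88 → 9.88

9.88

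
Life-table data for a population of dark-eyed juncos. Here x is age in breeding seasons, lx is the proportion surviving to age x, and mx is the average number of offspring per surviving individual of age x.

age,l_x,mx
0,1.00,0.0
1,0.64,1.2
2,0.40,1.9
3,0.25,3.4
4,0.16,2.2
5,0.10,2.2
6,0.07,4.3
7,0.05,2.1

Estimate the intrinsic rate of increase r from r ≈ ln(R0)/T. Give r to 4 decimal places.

0.4110

R0 = Σ lx·mx = 0 + 0.768 + 0.76 + 0.85 + 0.352 + 0.22 + 0.301 + 0.105 = 3.356
Σ x·lx·mx = 9.887; T = 9.887/3.356 = 2.94607…
r ≈ ln(R0)/T = ln(3.356)/2.94607… = 0.410972… → 0.4110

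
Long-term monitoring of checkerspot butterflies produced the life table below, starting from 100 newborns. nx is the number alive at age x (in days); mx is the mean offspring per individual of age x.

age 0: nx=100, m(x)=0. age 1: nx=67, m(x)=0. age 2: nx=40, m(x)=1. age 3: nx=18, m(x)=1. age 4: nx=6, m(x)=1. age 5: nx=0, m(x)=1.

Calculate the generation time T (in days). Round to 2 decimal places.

lx = nx/n0 = nx/100: 1, 0.67, 0.4, 0.18, 0.06, 0
lx·mx: 0, 0, 0.4, 0.18, 0.06, 0 → R0 = 0.64
x·lx·mx: 0, 0, 0.8, 0.54, 0.24, 0 → Σ = 1.58
T = 1.58 / 0.64 = 2.46875 → 2.47

2.47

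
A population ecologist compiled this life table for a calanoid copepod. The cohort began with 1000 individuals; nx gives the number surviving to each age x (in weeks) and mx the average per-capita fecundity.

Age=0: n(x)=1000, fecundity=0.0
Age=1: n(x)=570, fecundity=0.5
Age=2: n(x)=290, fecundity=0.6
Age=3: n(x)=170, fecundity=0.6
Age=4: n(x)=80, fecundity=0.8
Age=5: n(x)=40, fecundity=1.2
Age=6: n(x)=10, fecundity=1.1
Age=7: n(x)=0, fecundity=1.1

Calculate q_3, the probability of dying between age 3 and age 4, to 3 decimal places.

0.529

lx = nx/n0 = nx/1000: 1, 0.57, 0.29, 0.17, 0.08, 0.04, 0.01, 0
q_3 = (l_3 − l_4) / l_3 = (0.17 − 0.08) / 0.17
     = 0.09 / 0.17 = 0.529412… → 0.529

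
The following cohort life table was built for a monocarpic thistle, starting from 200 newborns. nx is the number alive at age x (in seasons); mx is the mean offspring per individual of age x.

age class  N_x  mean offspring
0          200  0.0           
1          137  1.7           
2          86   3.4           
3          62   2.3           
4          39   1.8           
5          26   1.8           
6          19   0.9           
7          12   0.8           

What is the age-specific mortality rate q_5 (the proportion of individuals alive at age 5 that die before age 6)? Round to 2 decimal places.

lx = nx/n0 = nx/200: 1, 0.685, 0.43, 0.31, 0.195, 0.13, 0.095, 0.06
q_5 = (l_5 − l_6) / l_5 = (0.13 − 0.095) / 0.13
     = 0.035 / 0.13 = 0.269231… → 0.27

0.27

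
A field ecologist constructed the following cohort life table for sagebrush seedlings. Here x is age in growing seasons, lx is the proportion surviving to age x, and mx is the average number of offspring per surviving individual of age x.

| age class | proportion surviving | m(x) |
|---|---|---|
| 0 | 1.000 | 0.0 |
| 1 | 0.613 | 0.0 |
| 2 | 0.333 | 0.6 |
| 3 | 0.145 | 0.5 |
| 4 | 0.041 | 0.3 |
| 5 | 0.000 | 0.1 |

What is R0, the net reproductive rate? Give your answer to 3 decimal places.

lx·mx by age: 0, 0, 0.1998, 0.0725, 0.0123, 0
R0 = Σ lx·mx = 0.2846 → 0.285

0.285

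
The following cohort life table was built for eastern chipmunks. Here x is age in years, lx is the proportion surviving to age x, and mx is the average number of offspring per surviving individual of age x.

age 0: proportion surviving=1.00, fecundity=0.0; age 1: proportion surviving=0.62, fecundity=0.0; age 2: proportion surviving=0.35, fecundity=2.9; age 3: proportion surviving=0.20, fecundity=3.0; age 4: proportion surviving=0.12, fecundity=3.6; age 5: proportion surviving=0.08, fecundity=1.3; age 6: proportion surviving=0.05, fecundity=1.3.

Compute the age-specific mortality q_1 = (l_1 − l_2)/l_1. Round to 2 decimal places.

0.44

q_1 = (l_1 − l_2) / l_1 = (0.62 − 0.35) / 0.62
     = 0.27 / 0.62 = 0.435484… → 0.44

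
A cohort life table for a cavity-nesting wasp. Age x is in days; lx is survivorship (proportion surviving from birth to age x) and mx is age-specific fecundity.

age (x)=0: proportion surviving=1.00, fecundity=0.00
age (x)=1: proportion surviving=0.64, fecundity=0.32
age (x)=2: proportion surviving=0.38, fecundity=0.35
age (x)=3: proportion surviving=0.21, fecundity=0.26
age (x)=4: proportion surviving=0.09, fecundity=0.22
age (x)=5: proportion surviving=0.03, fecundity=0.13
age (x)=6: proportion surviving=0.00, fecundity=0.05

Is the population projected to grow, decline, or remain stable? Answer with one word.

R0 = Σ lx·mx = 0 + 0.2048 + 0.133 + 0.0546 + 0.0198 + 0.0039 + 0 = 0.4161
R0 < 1, so the population is declining.

declining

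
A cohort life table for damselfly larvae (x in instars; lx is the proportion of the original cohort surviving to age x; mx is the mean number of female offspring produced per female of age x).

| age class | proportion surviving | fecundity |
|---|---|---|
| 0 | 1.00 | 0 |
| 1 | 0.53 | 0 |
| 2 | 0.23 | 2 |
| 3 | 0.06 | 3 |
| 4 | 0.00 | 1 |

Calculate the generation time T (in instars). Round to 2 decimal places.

2.28

lx·mx: 0, 0, 0.46, 0.18, 0 → R0 = 0.64
x·lx·mx: 0, 0, 0.92, 0.54, 0 → Σ = 1.46
T = 1.46 / 0.64 = 2.28125 → 2.28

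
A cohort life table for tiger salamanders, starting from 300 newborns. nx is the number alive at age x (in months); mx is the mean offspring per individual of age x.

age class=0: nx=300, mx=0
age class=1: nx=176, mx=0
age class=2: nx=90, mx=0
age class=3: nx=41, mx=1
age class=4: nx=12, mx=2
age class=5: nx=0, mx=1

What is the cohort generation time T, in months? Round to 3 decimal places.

3.369

lx = nx/n0 = nx/300: 1, 0.58667…, 0.3, 0.13667…, 0.04, 0
lx·mx: 0, 0, 0, 0.136667…, 0.08, 0 → R0 = 0.216667…
x·lx·mx: 0, 0, 0, 0.41…, 0.32, 0 → Σ = 0.73…
T = 0.73… / 0.216667… = 3.369231… → 3.369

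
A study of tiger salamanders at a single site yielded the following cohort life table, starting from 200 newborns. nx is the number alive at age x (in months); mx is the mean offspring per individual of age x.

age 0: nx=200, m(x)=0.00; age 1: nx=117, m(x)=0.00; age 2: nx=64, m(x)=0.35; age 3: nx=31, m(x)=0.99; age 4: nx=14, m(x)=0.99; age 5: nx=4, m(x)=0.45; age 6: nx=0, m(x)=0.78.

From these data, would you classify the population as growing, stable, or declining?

declining

lx = nx/n0 = nx/200: 1, 0.585, 0.32, 0.155, 0.07, 0.02, 0
R0 = Σ lx·mx = 0 + 0 + 0.112 + 0.15345 + 0.0693 + 0.009 + 0 = 0.34375
R0 < 1, so the population is declining.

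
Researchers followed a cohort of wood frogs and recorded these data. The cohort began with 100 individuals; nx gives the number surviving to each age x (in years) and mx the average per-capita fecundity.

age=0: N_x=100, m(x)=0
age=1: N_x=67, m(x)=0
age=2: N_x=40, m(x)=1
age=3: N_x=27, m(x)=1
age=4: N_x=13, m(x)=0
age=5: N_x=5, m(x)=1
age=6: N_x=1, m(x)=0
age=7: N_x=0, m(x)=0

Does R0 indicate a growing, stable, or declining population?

declining

lx = nx/n0 = nx/100: 1, 0.67, 0.4, 0.27, 0.13, 0.05, 0.01, 0
R0 = Σ lx·mx = 0 + 0 + 0.4 + 0.27 + 0 + 0.05 + 0 + 0 = 0.72
R0 < 1, so the population is declining.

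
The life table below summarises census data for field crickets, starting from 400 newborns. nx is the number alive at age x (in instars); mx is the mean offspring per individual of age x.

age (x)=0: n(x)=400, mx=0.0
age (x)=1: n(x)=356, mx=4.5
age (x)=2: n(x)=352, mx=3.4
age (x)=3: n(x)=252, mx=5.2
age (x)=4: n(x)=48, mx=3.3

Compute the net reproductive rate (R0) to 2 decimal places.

lx = nx/n0 = nx/400: 1, 0.89, 0.88, 0.63, 0.12
lx·mx by age: 0, 4.005, 2.992, 3.276, 0.396
R0 = Σ lx·mx = 10.669 → 10.67

10.67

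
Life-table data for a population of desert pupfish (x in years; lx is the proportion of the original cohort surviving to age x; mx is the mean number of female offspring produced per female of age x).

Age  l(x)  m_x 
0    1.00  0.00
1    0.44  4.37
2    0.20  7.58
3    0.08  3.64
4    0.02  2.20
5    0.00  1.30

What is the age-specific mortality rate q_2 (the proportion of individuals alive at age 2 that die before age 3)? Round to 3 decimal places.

0.600

q_2 = (l_2 − l_3) / l_2 = (0.2 − 0.08) / 0.2
     = 0.12 / 0.2 = 0.6 → 0.600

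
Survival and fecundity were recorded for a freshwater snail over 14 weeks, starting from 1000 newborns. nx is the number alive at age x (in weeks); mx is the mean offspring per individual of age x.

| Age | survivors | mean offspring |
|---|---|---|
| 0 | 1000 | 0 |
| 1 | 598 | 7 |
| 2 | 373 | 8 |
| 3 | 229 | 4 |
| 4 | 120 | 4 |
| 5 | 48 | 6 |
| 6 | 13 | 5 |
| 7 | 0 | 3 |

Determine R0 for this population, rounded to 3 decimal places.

lx = nx/n0 = nx/1000: 1, 0.598, 0.373, 0.229, 0.12, 0.048, 0.013, 0
lx·mx by age: 0, 4.186, 2.984, 0.916, 0.48, 0.288, 0.065, 0
R0 = Σ lx·mx = 8.919 → 8.919

8.919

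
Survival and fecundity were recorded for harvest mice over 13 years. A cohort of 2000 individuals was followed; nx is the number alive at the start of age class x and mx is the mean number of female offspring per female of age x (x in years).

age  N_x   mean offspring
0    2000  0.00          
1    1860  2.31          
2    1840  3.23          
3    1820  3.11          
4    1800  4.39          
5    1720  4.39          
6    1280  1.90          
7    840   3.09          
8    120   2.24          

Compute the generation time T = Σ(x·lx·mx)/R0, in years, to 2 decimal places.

3.75

lx = nx/n0 = nx/2000: 1, 0.93, 0.92, 0.91, 0.9, 0.86, 0.64, 0.42, 0.06
lx·mx: 0, 2.1483, 2.9716, 2.8301, 3.951, 3.7754, 1.216, 1.2978, 0.1344 → R0 = 18.3246
x·lx·mx: 0, 2.1483, 5.9432, 8.4903, 15.804, 18.877, 7.296, 9.0846, 1.0752 → Σ = 68.7186
T = 68.7186 / 18.3246 = 3.750074… → 3.75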